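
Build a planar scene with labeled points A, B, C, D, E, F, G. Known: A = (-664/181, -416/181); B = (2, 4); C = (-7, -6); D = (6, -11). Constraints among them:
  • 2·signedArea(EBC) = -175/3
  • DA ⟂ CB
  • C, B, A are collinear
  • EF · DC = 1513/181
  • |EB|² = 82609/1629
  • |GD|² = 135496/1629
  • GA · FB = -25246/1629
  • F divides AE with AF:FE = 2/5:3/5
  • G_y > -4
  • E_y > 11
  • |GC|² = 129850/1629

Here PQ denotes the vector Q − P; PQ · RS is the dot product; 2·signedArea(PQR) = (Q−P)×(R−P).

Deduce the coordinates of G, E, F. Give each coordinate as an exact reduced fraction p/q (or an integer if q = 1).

E = (1388/543, 2009/181)
F = (-640/543, 554/181)
G = (784/543, -561/181)

1. E_x = 1388/543  [line 10·x + -9·y + 223/3 = 0 ∩ |EB|² = 82609/1629]
2. E_y = 2009/181  [line 10·x + -9·y + 223/3 = 0 ∩ |EB|² = 82609/1629]
   → E = (1388/543, 2009/181)
3. F_x = -640/543  [F divides AE with AF:FE = 2/5:3/5]
4. F_y = 554/181  [F divides AE with AF:FE = 2/5:3/5]
   → F = (-640/543, 554/181)
5. G_x = 784/543  [line -1726/543·x + -170/181·y + 2734/1629 = 0 ∩ |GD|² = 135496/1629]
6. G_y = -561/181  [line -1726/543·x + -170/181·y + 2734/1629 = 0 ∩ |GD|² = 135496/1629]
   → G = (784/543, -561/181)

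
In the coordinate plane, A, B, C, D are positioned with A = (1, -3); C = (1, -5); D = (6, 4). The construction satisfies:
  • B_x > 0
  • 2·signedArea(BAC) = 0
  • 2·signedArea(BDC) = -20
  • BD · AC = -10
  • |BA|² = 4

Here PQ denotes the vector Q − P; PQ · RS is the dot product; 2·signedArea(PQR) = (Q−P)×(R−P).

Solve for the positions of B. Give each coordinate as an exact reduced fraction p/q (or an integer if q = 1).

B = (1, -1)

1. B_x = 1  [2·signedArea(BAC) = 0 ∩ 2·signedArea(BDC) = -20]
2. B_y = -1  [2·signedArea(BAC) = 0 ∩ 2·signedArea(BDC) = -20]
   → B = (1, -1)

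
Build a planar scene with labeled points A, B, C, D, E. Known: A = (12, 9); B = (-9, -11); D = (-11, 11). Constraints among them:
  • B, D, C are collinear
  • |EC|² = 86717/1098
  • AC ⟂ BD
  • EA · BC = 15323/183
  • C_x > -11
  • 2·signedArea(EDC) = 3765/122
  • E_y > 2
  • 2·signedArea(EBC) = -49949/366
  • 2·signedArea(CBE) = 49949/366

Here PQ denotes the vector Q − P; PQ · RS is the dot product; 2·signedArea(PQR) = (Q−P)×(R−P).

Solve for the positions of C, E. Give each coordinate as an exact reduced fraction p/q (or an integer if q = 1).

C = (-1297/122, 847/122)
E = (-8/3, 3)

1. C_x = -1297/122  [B, D, C are collinear ∩ AC ⟂ BD]
2. C_y = 847/122  [B, D, C are collinear ∩ AC ⟂ BD]
   → C = (-1297/122, 847/122)
3. E_x = -8/3  [2·signedArea(EDC) = 3765/122 ∩ EA · BC = 15323/183]
4. E_y = 3  [2·signedArea(EDC) = 3765/122 ∩ EA · BC = 15323/183]
   → E = (-8/3, 3)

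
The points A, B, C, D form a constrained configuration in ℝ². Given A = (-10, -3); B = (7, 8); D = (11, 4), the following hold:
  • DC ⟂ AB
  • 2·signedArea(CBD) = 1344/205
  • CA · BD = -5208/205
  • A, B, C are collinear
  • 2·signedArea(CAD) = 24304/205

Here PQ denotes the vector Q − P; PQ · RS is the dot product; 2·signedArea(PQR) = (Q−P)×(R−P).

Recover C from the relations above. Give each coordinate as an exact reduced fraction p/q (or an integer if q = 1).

C = (1639/205, 1772/205)

1. C_x = 1639/205  [A, B, C are collinear ∩ DC ⟂ AB]
2. C_y = 1772/205  [A, B, C are collinear ∩ DC ⟂ AB]
   → C = (1639/205, 1772/205)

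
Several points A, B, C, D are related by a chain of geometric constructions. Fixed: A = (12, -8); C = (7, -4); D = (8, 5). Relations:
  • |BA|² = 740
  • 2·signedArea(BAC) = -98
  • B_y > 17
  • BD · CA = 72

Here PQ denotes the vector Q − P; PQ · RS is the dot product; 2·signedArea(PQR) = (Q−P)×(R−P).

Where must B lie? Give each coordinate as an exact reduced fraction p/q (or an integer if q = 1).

B = (4, 18)

1. B_x = 4  [BD · CA = 72 ∩ 2·signedArea(BAC) = -98]
2. B_y = 18  [BD · CA = 72 ∩ 2·signedArea(BAC) = -98]
   → B = (4, 18)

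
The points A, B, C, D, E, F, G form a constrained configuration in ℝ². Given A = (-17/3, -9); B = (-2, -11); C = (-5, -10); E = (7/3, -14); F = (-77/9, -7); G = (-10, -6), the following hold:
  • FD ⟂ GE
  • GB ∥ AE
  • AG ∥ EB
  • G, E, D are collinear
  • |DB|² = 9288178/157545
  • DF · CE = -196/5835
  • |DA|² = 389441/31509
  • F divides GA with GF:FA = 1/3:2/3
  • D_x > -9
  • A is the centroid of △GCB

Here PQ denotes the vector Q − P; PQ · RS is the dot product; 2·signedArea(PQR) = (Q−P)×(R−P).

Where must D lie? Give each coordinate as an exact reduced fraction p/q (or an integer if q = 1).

D = (-149261/17505, -40586/5835)

1. D_x = -149261/17505  [G, E, D are collinear ∩ FD ⟂ GE]
2. D_y = -40586/5835  [G, E, D are collinear ∩ FD ⟂ GE]
   → D = (-149261/17505, -40586/5835)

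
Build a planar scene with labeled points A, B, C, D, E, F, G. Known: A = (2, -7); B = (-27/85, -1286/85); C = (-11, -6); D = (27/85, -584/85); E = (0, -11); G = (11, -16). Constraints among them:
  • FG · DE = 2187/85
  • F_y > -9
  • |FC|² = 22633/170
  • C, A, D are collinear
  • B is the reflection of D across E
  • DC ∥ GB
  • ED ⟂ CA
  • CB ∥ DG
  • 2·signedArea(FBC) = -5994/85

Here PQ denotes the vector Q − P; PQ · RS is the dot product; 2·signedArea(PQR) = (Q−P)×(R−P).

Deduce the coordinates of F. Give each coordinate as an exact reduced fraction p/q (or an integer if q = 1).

1. F_x = 27/170  [FG · DE = 2187/85 ∩ 2·signedArea(FBC) = -5994/85]
2. F_y = -1519/170  [FG · DE = 2187/85 ∩ 2·signedArea(FBC) = -5994/85]
   → F = (27/170, -1519/170)

F = (27/170, -1519/170)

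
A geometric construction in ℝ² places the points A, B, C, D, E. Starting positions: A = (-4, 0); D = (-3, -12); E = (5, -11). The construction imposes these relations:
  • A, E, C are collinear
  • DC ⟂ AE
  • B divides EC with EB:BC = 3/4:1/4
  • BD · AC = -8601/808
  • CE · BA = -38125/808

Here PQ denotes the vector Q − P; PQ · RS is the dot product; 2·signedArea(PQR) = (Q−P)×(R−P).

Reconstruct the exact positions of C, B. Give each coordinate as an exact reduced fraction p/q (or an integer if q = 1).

B = (2393/808, -6875/808)
C = (461/202, -1551/202)

1. C_x = 461/202  [A, E, C are collinear ∩ DC ⟂ AE]
2. C_y = -1551/202  [A, E, C are collinear ∩ DC ⟂ AE]
   → C = (461/202, -1551/202)
3. B_x = 2393/808  [B divides EC with EB:BC = 3/4:1/4]
4. B_y = -6875/808  [B divides EC with EB:BC = 3/4:1/4]
   → B = (2393/808, -6875/808)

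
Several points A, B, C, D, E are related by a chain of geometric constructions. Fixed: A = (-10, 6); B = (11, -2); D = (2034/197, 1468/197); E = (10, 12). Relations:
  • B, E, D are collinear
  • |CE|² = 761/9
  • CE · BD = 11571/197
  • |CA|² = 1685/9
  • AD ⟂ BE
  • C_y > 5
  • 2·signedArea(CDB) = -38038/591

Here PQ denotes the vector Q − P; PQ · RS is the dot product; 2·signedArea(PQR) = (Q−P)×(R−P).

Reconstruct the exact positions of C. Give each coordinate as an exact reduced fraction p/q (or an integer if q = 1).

1. C_x = 11/3  [2·signedArea(CDB) = -38038/591 ∩ CE · BD = 11571/197]
2. C_y = 16/3  [2·signedArea(CDB) = -38038/591 ∩ CE · BD = 11571/197]
   → C = (11/3, 16/3)

C = (11/3, 16/3)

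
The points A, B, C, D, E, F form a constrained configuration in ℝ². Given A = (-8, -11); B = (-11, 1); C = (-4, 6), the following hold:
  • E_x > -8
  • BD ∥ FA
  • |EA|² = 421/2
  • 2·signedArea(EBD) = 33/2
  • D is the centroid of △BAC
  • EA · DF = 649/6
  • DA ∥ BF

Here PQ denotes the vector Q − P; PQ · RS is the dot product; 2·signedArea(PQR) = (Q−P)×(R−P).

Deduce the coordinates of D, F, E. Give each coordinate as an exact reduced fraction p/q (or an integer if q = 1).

1. D_x = -23/3  [D is the centroid of △BAC]
2. D_y = -4/3  [D is the centroid of △BAC]
   → D = (-23/3, -4/3)
3. F_x = -34/3  [BD ∥ FA ∩ DA ∥ BF]
4. F_y = -26/3  [BD ∥ FA ∩ DA ∥ BF]
   → F = (-34/3, -26/3)
5. E_x = -15/2  [2·signedArea(EBD) = 33/2 ∩ EA · DF = 649/6]
6. E_y = 7/2  [2·signedArea(EBD) = 33/2 ∩ EA · DF = 649/6]
   → E = (-15/2, 7/2)

D = (-23/3, -4/3)
E = (-15/2, 7/2)
F = (-34/3, -26/3)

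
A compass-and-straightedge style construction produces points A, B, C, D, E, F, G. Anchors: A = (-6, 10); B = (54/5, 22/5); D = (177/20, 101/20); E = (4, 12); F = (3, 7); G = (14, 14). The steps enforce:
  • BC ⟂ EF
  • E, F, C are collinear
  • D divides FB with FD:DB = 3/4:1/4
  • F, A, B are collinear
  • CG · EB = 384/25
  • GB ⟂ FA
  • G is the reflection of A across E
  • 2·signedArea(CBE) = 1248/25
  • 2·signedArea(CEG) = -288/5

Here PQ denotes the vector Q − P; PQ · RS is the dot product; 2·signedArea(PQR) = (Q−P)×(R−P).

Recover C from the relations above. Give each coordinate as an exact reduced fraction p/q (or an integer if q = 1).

C = (14/5, 6)

1. C_x = 14/5  [E, F, C are collinear ∩ BC ⟂ EF]
2. C_y = 6  [E, F, C are collinear ∩ BC ⟂ EF]
   → C = (14/5, 6)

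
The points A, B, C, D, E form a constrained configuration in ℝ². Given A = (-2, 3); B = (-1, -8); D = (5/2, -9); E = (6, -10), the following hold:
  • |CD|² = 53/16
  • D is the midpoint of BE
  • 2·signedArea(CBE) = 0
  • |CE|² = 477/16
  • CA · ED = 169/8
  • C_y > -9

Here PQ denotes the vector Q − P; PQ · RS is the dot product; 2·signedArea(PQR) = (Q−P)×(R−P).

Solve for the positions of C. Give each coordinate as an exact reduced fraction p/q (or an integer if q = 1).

1. C_x = 3/4  [2·signedArea(CBE) = 0 ∩ CA · ED = 169/8]
2. C_y = -17/2  [2·signedArea(CBE) = 0 ∩ CA · ED = 169/8]
   → C = (3/4, -17/2)

C = (3/4, -17/2)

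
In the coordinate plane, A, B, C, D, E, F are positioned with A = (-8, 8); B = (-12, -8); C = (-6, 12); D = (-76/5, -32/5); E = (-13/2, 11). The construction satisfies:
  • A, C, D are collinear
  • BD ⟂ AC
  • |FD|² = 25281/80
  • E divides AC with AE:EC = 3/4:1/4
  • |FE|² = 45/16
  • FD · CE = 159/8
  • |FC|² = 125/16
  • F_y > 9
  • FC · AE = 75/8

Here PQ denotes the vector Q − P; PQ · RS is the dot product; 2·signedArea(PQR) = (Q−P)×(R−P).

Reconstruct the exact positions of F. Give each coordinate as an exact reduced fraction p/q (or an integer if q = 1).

F = (-29/4, 19/2)

1. F_x = -29/4  [line 1/2·x + 1·y + -47/8 = 0 ∩ |FE|² = 45/16]
2. F_y = 19/2  [line 1/2·x + 1·y + -47/8 = 0 ∩ |FE|² = 45/16]
   → F = (-29/4, 19/2)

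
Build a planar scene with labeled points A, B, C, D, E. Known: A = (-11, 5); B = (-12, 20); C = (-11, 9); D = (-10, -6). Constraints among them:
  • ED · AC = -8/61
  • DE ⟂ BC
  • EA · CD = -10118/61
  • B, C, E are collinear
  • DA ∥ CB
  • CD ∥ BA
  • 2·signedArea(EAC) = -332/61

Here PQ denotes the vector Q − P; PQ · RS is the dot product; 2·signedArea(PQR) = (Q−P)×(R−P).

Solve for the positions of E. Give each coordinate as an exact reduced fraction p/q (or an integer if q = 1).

1. E_x = -588/61  [B, C, E are collinear ∩ DE ⟂ BC]
2. E_y = -364/61  [B, C, E are collinear ∩ DE ⟂ BC]
   → E = (-588/61, -364/61)

E = (-588/61, -364/61)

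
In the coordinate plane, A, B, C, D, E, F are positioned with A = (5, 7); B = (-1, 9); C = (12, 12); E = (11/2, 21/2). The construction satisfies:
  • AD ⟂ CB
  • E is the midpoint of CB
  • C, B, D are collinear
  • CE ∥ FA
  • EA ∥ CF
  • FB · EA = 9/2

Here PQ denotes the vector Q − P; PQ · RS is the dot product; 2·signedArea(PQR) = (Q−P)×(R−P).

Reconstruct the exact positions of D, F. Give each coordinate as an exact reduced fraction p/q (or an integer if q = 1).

1. D_x = 379/89  [C, B, D are collinear ∩ AD ⟂ CB]
2. D_y = 909/89  [C, B, D are collinear ∩ AD ⟂ CB]
   → D = (379/89, 909/89)
3. F_x = 23/2  [CE ∥ FA ∩ EA ∥ CF]
4. F_y = 17/2  [CE ∥ FA ∩ EA ∥ CF]
   → F = (23/2, 17/2)

D = (379/89, 909/89)
F = (23/2, 17/2)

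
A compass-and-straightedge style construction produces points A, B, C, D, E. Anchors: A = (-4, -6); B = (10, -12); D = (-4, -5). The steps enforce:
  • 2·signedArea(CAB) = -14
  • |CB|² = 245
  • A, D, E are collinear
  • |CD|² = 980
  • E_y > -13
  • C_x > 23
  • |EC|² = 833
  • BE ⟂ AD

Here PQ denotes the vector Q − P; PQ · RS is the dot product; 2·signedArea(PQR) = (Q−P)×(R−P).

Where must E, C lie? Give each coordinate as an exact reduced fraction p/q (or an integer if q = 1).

1. E_x = -4  [A, D, E are collinear ∩ BE ⟂ AD]
2. E_y = -12  [A, D, E are collinear ∩ BE ⟂ AD]
   → E = (-4, -12)
3. C_x = 24  [line 6·x + 14·y + 122 = 0 ∩ |CD|² = 980]
4. C_y = -19  [line 6·x + 14·y + 122 = 0 ∩ |CD|² = 980]
   → C = (24, -19)

C = (24, -19)
E = (-4, -12)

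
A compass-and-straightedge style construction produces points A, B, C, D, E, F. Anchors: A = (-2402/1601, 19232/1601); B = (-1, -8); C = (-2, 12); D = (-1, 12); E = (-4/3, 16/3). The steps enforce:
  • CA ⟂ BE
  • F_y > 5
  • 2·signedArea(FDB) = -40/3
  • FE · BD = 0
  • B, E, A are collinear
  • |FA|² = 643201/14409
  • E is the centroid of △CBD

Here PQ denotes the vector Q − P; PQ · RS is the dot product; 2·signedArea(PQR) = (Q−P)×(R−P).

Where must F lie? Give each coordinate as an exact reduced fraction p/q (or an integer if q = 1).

F = (-5/3, 16/3)

1. F_x = -5/3  [FE · BD = 0 ∩ 2·signedArea(FDB) = -40/3]
2. F_y = 16/3  [FE · BD = 0 ∩ 2·signedArea(FDB) = -40/3]
   → F = (-5/3, 16/3)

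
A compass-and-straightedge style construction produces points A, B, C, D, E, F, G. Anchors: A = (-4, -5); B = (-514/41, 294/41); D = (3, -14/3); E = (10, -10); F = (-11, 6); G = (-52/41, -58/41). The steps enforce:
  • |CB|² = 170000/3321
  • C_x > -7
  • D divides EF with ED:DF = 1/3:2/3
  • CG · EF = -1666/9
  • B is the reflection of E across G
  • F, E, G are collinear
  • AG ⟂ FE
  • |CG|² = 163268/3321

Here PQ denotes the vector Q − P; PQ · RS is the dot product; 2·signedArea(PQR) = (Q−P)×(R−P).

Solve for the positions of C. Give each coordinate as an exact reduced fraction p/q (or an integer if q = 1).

C = (-842/123, 1046/369)

1. C_x = -842/123  [line 21·x + -16·y + 1702/9 = 0 ∩ |CG|² = 163268/3321]
2. C_y = 1046/369  [line 21·x + -16·y + 1702/9 = 0 ∩ |CG|² = 163268/3321]
   → C = (-842/123, 1046/369)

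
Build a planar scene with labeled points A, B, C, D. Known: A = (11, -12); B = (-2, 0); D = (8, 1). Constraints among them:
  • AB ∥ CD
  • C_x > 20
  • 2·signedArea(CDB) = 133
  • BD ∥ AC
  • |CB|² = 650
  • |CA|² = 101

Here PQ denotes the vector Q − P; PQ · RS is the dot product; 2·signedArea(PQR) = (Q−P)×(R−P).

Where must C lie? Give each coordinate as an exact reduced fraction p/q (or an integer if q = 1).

C = (21, -11)

1. C_x = 21  [AB ∥ CD ∩ BD ∥ AC]
2. C_y = -11  [AB ∥ CD ∩ BD ∥ AC]
   → C = (21, -11)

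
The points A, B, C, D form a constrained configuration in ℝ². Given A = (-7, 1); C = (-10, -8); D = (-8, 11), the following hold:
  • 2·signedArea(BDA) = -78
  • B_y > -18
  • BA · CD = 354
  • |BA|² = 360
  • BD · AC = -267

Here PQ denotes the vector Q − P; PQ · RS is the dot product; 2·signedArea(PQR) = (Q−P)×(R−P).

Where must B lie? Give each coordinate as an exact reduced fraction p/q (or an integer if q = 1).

B = (-13, -17)

1. B_x = -13  [BA · CD = 354 ∩ 2·signedArea(BDA) = -78]
2. B_y = -17  [BA · CD = 354 ∩ 2·signedArea(BDA) = -78]
   → B = (-13, -17)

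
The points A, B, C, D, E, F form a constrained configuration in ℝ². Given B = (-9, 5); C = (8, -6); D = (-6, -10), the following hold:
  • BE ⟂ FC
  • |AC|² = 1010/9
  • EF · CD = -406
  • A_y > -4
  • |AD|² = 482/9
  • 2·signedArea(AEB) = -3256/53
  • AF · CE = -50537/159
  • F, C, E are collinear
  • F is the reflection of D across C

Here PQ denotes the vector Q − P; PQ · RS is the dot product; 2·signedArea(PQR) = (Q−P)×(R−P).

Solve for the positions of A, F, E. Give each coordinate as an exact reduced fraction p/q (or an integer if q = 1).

A = (-7/3, -11/3)
E = (-255/53, -512/53)
F = (22, -2)

1. F_x = 22  [F is the reflection of D across C]
2. F_y = -2  [F is the reflection of D across C]
   → F = (22, -2)
3. E_x = -255/53  [F, C, E are collinear ∩ BE ⟂ FC]
4. E_y = -512/53  [F, C, E are collinear ∩ BE ⟂ FC]
   → E = (-255/53, -512/53)
5. A_x = -7/3  [line 679/53·x + 194/53·y + 6887/159 = 0 ∩ |AC|² = 1010/9]
6. A_y = -11/3  [line 679/53·x + 194/53·y + 6887/159 = 0 ∩ |AC|² = 1010/9]
   → A = (-7/3, -11/3)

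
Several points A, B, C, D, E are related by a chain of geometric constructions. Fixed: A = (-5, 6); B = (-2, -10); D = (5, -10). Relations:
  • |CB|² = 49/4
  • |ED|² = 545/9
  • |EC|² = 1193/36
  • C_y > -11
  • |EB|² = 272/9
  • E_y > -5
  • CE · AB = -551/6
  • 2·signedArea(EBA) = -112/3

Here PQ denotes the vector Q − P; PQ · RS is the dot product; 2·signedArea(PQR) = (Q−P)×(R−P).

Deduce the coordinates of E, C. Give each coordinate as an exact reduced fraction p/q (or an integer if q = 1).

C = (3/2, -10)
E = (-2/3, -14/3)

1. E_x = -2/3  [line -16·x + -3·y + -74/3 = 0 ∩ |ED|² = 545/9]
2. E_y = -14/3  [line -16·x + -3·y + -74/3 = 0 ∩ |ED|² = 545/9]
   → E = (-2/3, -14/3)
3. C_x = 3/2  [line -3·x + 16·y + 329/2 = 0 ∩ |CB|² = 49/4]
4. C_y = -10  [line -3·x + 16·y + 329/2 = 0 ∩ |CB|² = 49/4]
   → C = (3/2, -10)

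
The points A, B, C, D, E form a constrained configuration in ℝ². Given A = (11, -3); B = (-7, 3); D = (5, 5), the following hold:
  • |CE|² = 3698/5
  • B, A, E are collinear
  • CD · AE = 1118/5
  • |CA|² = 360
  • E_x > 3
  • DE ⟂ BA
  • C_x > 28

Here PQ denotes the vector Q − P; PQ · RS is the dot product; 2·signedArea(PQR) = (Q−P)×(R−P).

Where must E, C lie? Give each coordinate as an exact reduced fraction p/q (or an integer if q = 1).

C = (29, -9)
E = (16/5, -2/5)

1. E_x = 16/5  [B, A, E are collinear ∩ DE ⟂ BA]
2. E_y = -2/5  [B, A, E are collinear ∩ DE ⟂ BA]
   → E = (16/5, -2/5)
3. C_x = 29  [line 39/5·x + -13/5·y + -1248/5 = 0 ∩ |CE|² = 3698/5]
4. C_y = -9  [line 39/5·x + -13/5·y + -1248/5 = 0 ∩ |CE|² = 3698/5]
   → C = (29, -9)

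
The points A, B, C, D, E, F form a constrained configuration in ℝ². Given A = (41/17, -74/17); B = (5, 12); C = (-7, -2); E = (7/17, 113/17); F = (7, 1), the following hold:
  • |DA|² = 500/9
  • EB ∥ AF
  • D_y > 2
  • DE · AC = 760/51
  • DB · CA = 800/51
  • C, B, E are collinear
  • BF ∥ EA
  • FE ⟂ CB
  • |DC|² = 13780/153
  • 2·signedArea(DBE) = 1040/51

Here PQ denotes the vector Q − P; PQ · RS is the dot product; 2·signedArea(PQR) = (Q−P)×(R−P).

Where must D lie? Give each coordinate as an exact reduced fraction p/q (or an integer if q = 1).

1. D_x = 55/51  [2·signedArea(DBE) = 1040/51 ∩ DE · AC = 760/51]
2. D_y = 152/51  [2·signedArea(DBE) = 1040/51 ∩ DE · AC = 760/51]
   → D = (55/51, 152/51)

D = (55/51, 152/51)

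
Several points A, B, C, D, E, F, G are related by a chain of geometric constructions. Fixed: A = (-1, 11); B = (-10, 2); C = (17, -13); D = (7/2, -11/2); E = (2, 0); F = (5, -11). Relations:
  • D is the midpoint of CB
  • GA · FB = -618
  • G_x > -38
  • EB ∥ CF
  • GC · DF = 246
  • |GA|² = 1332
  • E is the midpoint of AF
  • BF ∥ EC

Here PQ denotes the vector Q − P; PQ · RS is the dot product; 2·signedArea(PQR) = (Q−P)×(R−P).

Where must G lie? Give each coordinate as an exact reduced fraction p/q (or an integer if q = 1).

1. G_x = -37  [GA · FB = -618 ∩ GC · DF = 246]
2. G_y = 17  [GA · FB = -618 ∩ GC · DF = 246]
   → G = (-37, 17)

G = (-37, 17)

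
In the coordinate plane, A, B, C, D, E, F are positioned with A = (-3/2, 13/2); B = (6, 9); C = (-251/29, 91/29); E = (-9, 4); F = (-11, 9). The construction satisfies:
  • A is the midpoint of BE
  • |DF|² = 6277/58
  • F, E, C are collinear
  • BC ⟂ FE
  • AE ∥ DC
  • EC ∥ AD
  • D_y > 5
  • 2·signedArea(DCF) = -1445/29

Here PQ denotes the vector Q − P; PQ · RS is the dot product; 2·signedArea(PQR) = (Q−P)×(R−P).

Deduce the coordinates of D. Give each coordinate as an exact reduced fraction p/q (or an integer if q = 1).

1. D_x = -67/58  [AE ∥ DC ∩ EC ∥ AD]
2. D_y = 327/58  [AE ∥ DC ∩ EC ∥ AD]
   → D = (-67/58, 327/58)

D = (-67/58, 327/58)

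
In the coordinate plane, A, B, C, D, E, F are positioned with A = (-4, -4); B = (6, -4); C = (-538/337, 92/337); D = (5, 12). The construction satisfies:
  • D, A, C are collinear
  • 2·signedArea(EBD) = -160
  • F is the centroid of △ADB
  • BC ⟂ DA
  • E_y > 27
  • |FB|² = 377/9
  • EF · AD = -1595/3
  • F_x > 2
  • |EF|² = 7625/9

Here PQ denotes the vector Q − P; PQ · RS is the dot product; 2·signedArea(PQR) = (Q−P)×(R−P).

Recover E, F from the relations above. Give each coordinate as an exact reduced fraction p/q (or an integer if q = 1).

1. F_x = 7/3  [F is the centroid of △ADB]
2. F_y = 4/3  [F is the centroid of △ADB]
   → F = (7/3, 4/3)
3. E_x = 14  [EF · AD = -1595/3 ∩ 2·signedArea(EBD) = -160]
4. E_y = 28  [EF · AD = -1595/3 ∩ 2·signedArea(EBD) = -160]
   → E = (14, 28)

E = (14, 28)
F = (7/3, 4/3)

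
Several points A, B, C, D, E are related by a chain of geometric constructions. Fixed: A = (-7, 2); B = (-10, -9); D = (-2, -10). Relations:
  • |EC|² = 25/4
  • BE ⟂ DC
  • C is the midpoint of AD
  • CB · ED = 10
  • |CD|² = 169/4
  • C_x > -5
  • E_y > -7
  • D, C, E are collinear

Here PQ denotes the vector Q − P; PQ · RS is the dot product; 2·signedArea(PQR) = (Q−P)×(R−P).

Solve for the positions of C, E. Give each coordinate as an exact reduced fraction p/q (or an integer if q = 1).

C = (-9/2, -4)
E = (-46/13, -82/13)

1. C_x = -9/2  [C is the midpoint of AD]
2. C_y = -4  [C is the midpoint of AD]
   → C = (-9/2, -4)
3. E_x = -46/13  [D, C, E are collinear ∩ BE ⟂ DC]
4. E_y = -82/13  [D, C, E are collinear ∩ BE ⟂ DC]
   → E = (-46/13, -82/13)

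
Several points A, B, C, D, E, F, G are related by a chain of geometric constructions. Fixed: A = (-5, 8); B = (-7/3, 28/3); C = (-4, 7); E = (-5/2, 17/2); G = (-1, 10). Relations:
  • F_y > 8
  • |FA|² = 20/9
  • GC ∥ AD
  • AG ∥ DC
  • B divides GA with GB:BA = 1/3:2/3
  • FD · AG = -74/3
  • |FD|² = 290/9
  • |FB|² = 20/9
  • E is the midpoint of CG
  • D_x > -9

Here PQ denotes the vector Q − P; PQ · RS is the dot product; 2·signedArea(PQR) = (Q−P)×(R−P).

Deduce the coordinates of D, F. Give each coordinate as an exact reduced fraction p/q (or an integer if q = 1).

D = (-8, 5)
F = (-11/3, 26/3)

1. D_x = -8  [AG ∥ DC ∩ GC ∥ AD]
2. D_y = 5  [AG ∥ DC ∩ GC ∥ AD]
   → D = (-8, 5)
3. F_x = -11/3  [line -4·x + -2·y + 8/3 = 0 ∩ |FD|² = 290/9]
4. F_y = 26/3  [line -4·x + -2·y + 8/3 = 0 ∩ |FD|² = 290/9]
   → F = (-11/3, 26/3)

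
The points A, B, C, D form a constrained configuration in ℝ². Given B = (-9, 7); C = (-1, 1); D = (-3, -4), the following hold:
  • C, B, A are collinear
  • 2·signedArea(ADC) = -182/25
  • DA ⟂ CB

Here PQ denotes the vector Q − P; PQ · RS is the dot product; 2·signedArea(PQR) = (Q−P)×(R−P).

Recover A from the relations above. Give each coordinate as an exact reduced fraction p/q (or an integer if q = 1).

1. A_x = 3/25  [C, B, A are collinear ∩ DA ⟂ CB]
2. A_y = 4/25  [C, B, A are collinear ∩ DA ⟂ CB]
   → A = (3/25, 4/25)

A = (3/25, 4/25)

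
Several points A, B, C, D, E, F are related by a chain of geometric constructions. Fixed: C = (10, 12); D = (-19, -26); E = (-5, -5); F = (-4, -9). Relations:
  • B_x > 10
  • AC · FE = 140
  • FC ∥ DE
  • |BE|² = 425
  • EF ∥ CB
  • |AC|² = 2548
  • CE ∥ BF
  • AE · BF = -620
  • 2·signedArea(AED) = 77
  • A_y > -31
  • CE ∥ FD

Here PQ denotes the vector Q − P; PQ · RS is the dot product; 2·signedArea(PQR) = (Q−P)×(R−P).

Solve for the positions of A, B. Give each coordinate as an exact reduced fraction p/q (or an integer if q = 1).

A = (-18, -30)
B = (11, 8)

1. A_x = -18  [AC · FE = 140 ∩ 2·signedArea(AED) = 77]
2. A_y = -30  [AC · FE = 140 ∩ 2·signedArea(AED) = 77]
   → A = (-18, -30)
3. B_x = 11  [CE ∥ BF ∩ EF ∥ CB]
4. B_y = 8  [CE ∥ BF ∩ EF ∥ CB]
   → B = (11, 8)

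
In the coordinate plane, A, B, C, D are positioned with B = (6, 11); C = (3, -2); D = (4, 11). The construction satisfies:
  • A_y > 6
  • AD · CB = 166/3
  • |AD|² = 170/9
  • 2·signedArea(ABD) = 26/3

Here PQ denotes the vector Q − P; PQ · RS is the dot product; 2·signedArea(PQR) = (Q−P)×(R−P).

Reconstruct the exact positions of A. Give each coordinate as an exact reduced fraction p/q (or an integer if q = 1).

1. A_x = 13/3  [2·signedArea(ABD) = 26/3 ∩ AD · CB = 166/3]
2. A_y = 20/3  [2·signedArea(ABD) = 26/3 ∩ AD · CB = 166/3]
   → A = (13/3, 20/3)

A = (13/3, 20/3)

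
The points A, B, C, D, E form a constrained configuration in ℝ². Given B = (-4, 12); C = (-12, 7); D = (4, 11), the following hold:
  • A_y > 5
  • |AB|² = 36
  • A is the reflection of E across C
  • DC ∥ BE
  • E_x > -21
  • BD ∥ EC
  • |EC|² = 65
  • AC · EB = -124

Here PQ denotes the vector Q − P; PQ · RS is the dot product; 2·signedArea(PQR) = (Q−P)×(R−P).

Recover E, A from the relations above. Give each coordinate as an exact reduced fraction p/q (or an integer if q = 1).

1. E_x = -20  [BD ∥ EC ∩ DC ∥ BE]
2. E_y = 8  [BD ∥ EC ∩ DC ∥ BE]
   → E = (-20, 8)
3. A_x = -4  [A is the reflection of E across C]
4. A_y = 6  [A is the reflection of E across C]
   → A = (-4, 6)

A = (-4, 6)
E = (-20, 8)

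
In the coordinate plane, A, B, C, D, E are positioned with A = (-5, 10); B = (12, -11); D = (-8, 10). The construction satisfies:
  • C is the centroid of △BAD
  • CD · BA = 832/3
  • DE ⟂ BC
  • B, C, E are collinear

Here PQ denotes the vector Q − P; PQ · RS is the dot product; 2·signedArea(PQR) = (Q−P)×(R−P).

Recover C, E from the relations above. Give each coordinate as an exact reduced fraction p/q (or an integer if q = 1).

1. C_x = -1/3  [C is the centroid of △BAD]
2. C_y = 3  [C is the centroid of △BAD]
   → C = (-1/3, 3)
3. E_x = -22418/3133  [B, C, E are collinear ∩ DE ⟂ BC]
4. E_y = 33661/3133  [B, C, E are collinear ∩ DE ⟂ BC]
   → E = (-22418/3133, 33661/3133)

C = (-1/3, 3)
E = (-22418/3133, 33661/3133)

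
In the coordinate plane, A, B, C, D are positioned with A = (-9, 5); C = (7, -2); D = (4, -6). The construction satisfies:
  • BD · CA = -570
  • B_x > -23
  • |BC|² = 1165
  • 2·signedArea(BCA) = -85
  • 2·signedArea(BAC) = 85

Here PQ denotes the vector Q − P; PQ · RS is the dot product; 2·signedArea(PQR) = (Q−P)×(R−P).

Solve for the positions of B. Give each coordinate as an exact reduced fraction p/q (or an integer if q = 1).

1. B_x = -22  [2·signedArea(BAC) = 85 ∩ BD · CA = -570]
2. B_y = 16  [2·signedArea(BAC) = 85 ∩ BD · CA = -570]
   → B = (-22, 16)

B = (-22, 16)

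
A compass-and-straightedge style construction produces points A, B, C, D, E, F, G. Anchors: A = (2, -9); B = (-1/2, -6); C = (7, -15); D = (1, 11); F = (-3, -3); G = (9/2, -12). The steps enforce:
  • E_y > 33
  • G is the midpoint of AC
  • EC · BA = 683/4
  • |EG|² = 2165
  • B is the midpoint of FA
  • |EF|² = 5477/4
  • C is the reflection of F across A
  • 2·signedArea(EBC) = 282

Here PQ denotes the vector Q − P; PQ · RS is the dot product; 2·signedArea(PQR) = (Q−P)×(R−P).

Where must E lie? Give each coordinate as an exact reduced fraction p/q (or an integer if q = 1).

1. E_x = -5/2  [2·signedArea(EBC) = 282 ∩ EC · BA = 683/4]
2. E_y = 34  [2·signedArea(EBC) = 282 ∩ EC · BA = 683/4]
   → E = (-5/2, 34)

E = (-5/2, 34)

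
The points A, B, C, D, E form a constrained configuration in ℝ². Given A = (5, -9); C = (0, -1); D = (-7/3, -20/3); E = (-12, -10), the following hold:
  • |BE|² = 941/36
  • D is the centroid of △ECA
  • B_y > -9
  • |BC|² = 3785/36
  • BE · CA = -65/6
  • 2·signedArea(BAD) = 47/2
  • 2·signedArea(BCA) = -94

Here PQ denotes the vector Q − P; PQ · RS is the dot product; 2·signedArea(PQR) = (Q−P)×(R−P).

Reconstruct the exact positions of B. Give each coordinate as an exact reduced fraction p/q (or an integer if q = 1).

B = (-43/6, -25/3)

1. B_x = -43/6  [2·signedArea(BAD) = 47/2 ∩ 2·signedArea(BCA) = -94]
2. B_y = -25/3  [2·signedArea(BAD) = 47/2 ∩ 2·signedArea(BCA) = -94]
   → B = (-43/6, -25/3)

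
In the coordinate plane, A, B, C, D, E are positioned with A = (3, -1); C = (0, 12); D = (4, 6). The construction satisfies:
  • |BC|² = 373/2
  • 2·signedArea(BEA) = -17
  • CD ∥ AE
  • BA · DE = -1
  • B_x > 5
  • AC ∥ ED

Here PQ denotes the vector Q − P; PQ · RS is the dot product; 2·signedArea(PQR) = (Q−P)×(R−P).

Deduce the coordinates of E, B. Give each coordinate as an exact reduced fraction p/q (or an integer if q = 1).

1. E_x = 7  [AC ∥ ED ∩ CD ∥ AE]
2. E_y = -7  [AC ∥ ED ∩ CD ∥ AE]
   → E = (7, -7)
3. B_x = 11/2  [2·signedArea(BEA) = -17 ∩ BA · DE = -1]
4. B_y = -1/2  [2·signedArea(BEA) = -17 ∩ BA · DE = -1]
   → B = (11/2, -1/2)

B = (11/2, -1/2)
E = (7, -7)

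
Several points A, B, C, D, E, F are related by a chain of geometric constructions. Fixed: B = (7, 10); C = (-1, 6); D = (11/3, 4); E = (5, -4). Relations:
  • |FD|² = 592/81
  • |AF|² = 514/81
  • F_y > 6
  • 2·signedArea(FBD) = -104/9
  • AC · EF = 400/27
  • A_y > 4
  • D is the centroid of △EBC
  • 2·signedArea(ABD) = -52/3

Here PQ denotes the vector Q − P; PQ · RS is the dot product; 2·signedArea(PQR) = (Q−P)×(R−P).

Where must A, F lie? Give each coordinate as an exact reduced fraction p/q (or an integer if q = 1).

A = (4/3, 5)
F = (29/9, 20/3)

1. F_x = 29/9  [line 6·x + -10/3·y + 26/9 = 0 ∩ |FD|² = 592/81]
2. F_y = 20/3  [line 6·x + -10/3·y + 26/9 = 0 ∩ |FD|² = 592/81]
   → F = (29/9, 20/3)
3. A_x = 4/3  [2·signedArea(ABD) = -52/3 ∩ AC · EF = 400/27]
4. A_y = 5  [2·signedArea(ABD) = -52/3 ∩ AC · EF = 400/27]
   → A = (4/3, 5)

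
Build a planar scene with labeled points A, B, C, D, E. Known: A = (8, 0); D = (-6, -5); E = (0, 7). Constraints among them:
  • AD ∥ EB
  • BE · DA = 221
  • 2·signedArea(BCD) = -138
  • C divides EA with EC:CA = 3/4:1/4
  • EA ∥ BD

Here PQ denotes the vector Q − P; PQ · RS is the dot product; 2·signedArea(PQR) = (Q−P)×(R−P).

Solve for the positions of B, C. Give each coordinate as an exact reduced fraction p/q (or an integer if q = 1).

1. B_x = -14  [EA ∥ BD ∩ AD ∥ EB]
2. B_y = 2  [EA ∥ BD ∩ AD ∥ EB]
   → B = (-14, 2)
3. C_x = 6  [C divides EA with EC:CA = 3/4:1/4]
4. C_y = 7/4  [C divides EA with EC:CA = 3/4:1/4]
   → C = (6, 7/4)

B = (-14, 2)
C = (6, 7/4)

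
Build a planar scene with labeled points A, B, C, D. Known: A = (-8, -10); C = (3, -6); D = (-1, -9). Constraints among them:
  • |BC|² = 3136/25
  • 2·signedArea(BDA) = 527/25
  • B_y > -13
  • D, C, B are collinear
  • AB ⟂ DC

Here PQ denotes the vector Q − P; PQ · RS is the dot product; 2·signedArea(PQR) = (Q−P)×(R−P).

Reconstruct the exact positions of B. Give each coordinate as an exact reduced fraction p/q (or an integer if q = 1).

B = (-149/25, -318/25)

1. B_x = -149/25  [D, C, B are collinear ∩ AB ⟂ DC]
2. B_y = -318/25  [D, C, B are collinear ∩ AB ⟂ DC]
   → B = (-149/25, -318/25)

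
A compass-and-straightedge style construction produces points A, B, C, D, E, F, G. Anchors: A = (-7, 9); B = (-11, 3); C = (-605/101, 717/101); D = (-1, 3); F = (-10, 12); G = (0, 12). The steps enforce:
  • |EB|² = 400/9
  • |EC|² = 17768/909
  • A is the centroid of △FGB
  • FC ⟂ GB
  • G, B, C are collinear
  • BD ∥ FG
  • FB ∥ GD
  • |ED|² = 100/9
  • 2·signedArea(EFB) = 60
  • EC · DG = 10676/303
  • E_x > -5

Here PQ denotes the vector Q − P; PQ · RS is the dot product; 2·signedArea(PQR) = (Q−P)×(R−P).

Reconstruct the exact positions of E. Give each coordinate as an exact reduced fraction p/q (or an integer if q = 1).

1. E_x = -13/3  [2·signedArea(EFB) = 60 ∩ EC · DG = 10676/303]
2. E_y = 3  [2·signedArea(EFB) = 60 ∩ EC · DG = 10676/303]
   → E = (-13/3, 3)

E = (-13/3, 3)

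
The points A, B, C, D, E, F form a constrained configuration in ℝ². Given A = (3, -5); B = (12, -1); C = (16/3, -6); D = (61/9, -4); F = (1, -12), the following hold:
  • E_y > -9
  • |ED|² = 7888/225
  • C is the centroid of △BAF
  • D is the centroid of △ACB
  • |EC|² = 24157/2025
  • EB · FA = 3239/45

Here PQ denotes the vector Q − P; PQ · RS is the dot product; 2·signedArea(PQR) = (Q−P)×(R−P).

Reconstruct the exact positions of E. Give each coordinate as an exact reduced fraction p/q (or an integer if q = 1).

1. E_x = 149/45  [line -2·x + -7·y + -2474/45 = 0 ∩ |ED|² = 7888/225]
2. E_y = -44/5  [line -2·x + -7·y + -2474/45 = 0 ∩ |ED|² = 7888/225]
   → E = (149/45, -44/5)

E = (149/45, -44/5)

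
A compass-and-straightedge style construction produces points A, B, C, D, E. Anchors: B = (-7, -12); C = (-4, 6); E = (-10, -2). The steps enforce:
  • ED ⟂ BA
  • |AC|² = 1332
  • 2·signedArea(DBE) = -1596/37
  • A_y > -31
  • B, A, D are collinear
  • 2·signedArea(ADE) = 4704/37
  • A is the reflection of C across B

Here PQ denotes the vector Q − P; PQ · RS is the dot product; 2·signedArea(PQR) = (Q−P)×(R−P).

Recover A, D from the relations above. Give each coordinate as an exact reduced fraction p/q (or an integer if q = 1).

1. A_x = -10  [A is the reflection of C across B]
2. A_y = -30  [A is the reflection of C across B]
   → A = (-10, -30)
3. D_x = -202/37  [B, A, D are collinear ∩ ED ⟂ BA]
4. D_y = -102/37  [B, A, D are collinear ∩ ED ⟂ BA]
   → D = (-202/37, -102/37)

A = (-10, -30)
D = (-202/37, -102/37)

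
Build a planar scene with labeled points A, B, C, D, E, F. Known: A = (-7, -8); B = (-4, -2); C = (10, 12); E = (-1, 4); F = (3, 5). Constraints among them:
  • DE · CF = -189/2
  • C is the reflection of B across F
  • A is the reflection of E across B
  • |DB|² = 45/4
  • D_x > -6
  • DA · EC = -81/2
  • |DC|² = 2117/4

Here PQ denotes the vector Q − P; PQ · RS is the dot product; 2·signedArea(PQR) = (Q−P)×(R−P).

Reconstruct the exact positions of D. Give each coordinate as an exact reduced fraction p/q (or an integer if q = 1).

1. D_x = -11/2  [DA · EC = -81/2 ∩ DE · CF = -189/2]
2. D_y = -5  [DA · EC = -81/2 ∩ DE · CF = -189/2]
   → D = (-11/2, -5)

D = (-11/2, -5)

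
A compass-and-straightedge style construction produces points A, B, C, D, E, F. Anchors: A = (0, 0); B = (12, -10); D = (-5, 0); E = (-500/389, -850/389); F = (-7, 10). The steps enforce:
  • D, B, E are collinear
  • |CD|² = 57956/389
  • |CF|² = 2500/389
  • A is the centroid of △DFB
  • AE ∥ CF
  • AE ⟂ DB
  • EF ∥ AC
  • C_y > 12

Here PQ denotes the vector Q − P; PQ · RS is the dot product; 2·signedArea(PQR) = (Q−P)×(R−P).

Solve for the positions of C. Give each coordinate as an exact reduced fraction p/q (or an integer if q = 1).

1. C_x = -2223/389  [AE ∥ CF ∩ EF ∥ AC]
2. C_y = 4740/389  [AE ∥ CF ∩ EF ∥ AC]
   → C = (-2223/389, 4740/389)

C = (-2223/389, 4740/389)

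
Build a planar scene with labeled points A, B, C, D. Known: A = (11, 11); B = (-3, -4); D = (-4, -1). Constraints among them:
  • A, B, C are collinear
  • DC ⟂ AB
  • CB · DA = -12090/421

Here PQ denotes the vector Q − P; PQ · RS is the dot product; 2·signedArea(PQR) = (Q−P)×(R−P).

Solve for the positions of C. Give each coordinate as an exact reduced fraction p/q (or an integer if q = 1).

C = (-829/421, -1219/421)

1. C_x = -829/421  [A, B, C are collinear ∩ DC ⟂ AB]
2. C_y = -1219/421  [A, B, C are collinear ∩ DC ⟂ AB]
   → C = (-829/421, -1219/421)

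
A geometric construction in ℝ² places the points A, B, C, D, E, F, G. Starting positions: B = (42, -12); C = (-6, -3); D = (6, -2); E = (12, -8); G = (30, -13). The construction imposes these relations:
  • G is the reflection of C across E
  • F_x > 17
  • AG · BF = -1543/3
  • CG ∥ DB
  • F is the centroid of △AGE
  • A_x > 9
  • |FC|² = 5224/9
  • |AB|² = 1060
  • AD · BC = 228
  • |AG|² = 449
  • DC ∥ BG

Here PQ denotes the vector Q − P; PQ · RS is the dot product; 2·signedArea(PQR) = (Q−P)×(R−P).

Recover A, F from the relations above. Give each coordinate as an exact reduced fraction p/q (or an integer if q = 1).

A = (10, -6)
F = (52/3, -9)

1. A_x = 10  [line 48·x + -9·y + -534 = 0 ∩ |AG|² = 449]
2. A_y = -6  [line 48·x + -9·y + -534 = 0 ∩ |AG|² = 449]
   → A = (10, -6)
3. F_x = 52/3  [AG · BF = -1543/3 ∩ F is the centroid of △AGE]
4. F_y = -9  [AG · BF = -1543/3 ∩ F is the centroid of △AGE]
   → F = (52/3, -9)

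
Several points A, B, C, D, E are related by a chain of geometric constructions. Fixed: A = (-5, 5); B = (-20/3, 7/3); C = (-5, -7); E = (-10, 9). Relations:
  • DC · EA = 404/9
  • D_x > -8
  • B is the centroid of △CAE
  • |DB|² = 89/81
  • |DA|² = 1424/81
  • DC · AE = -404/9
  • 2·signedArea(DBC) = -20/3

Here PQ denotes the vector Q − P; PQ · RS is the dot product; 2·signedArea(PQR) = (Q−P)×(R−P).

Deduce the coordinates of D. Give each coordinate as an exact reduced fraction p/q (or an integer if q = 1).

1. D_x = -65/9  [DC · EA = 404/9 ∩ 2·signedArea(DBC) = -20/3]
2. D_y = 13/9  [DC · EA = 404/9 ∩ 2·signedArea(DBC) = -20/3]
   → D = (-65/9, 13/9)

D = (-65/9, 13/9)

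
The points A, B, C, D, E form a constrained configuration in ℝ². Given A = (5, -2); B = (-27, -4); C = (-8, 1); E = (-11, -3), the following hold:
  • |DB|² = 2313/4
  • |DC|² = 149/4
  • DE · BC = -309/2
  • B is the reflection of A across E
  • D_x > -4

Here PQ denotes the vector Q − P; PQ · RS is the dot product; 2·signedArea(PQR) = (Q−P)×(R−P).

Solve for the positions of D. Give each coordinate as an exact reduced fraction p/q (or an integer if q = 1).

D = (-3, -5/2)

1. D_x = -3  [line -19·x + -5·y + -139/2 = 0 ∩ |DB|² = 2313/4]
2. D_y = -5/2  [line -19·x + -5·y + -139/2 = 0 ∩ |DB|² = 2313/4]
   → D = (-3, -5/2)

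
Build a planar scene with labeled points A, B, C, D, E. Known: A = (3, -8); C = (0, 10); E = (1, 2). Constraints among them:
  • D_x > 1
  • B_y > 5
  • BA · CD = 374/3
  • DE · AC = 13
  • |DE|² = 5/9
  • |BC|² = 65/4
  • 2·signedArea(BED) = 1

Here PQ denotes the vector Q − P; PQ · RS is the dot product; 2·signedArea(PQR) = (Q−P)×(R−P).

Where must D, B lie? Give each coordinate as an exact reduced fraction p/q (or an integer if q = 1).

1. D_x = 4/3  [line 3·x + -18·y + 20 = 0 ∩ |DE|² = 5/9]
2. D_y = 4/3  [line 3·x + -18·y + 20 = 0 ∩ |DE|² = 5/9]
   → D = (4/3, 4/3)
3. B_x = 1/2  [2·signedArea(BED) = 1 ∩ BA · CD = 374/3]
4. B_y = 6  [2·signedArea(BED) = 1 ∩ BA · CD = 374/3]
   → B = (1/2, 6)

B = (1/2, 6)
D = (4/3, 4/3)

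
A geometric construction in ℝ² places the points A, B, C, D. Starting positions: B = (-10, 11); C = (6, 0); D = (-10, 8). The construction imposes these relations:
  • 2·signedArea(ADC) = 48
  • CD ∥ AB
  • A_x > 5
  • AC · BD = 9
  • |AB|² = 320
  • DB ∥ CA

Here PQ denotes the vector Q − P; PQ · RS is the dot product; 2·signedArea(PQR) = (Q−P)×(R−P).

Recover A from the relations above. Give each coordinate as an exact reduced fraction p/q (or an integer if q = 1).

A = (6, 3)

1. A_x = 6  [CD ∥ AB ∩ DB ∥ CA]
2. A_y = 3  [CD ∥ AB ∩ DB ∥ CA]
   → A = (6, 3)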